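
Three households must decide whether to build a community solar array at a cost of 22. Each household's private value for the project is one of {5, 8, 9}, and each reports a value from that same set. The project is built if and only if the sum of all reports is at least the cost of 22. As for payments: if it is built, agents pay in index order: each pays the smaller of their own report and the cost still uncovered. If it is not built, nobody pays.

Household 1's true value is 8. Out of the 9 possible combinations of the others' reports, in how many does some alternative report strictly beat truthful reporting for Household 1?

Others report (8, 9): truth gives 0; report 5 gives 3 > 0. Violating.
Others report (9, 8): truth gives 0; report 5 gives 3 > 0. Violating.
Others report (9, 9): truth gives 0; report 5 gives 3 > 0. Violating.
Others report (5, 5): truth gives 0; no alternative beats it.
Others report (5, 8): truth gives 0; no alternative beats it.
(Checking all 9 profiles: 3 have a profitable deviation, 6 do not.)

3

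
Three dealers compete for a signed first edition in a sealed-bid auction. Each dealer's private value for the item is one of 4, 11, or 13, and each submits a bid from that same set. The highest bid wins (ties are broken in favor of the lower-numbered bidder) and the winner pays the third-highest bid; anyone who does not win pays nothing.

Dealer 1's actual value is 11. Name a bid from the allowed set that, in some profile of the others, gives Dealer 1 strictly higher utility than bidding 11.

13

Suppose Dealer 2 bids 4 and Dealer 3 bids 13.
Bid 11: loses, pays 0, utility 0.
Bid 13: wins, pays 4, utility 11 - 4 = 7.
So bidding 13 beats truth here (7 > 0).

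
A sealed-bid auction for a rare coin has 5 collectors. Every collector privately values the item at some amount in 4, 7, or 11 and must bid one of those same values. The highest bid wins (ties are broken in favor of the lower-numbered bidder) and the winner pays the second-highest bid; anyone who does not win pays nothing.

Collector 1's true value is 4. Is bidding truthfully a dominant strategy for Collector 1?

Yes

Check each profile of the others' bids and compare truth against every alternative bid.
Others bid (4, 4, 4, 7): truth gives 0, best alternative gives -3.
Others bid (4, 4, 7, 4): truth gives 0, best alternative gives -3.
Others bid (4, 4, 7, 7): truth gives 0, best alternative gives -3.
Others bid (4, 7, 4, 4): truth gives 0, best alternative gives -3.
Others bid (4, 7, 4, 7): truth gives 0, best alternative gives -3.
Others bid (4, 7, 7, 4): truth gives 0, best alternative gives -3.
(Remaining 75 profiles checked similarly; truth is weakly best in each.)
In every case the truthful bid is at least as good as any alternative, so it is a dominant strategy.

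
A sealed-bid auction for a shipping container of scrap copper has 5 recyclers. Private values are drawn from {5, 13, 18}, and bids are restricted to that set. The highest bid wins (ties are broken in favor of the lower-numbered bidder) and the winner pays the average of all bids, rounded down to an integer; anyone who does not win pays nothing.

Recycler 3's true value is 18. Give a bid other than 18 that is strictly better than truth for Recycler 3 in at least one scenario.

Suppose Recycler 1 bids 5, Recycler 2 bids 5, Recycler 4 bids 5 and Recycler 5 bids 5.
Bid 18: wins, pays 7, utility 18 - 7 = 11.
Bid 13: wins, pays 6, utility 18 - 6 = 12.
So bidding 13 beats truth here (12 > 11).

13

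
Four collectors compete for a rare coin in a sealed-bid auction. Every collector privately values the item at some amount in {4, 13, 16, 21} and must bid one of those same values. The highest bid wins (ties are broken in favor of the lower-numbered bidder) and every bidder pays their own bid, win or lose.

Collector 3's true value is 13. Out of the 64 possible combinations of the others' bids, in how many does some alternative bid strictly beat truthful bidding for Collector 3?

62

Others bid (4, 4, 16): truth gives -13; bid 16 gives -3 > -13. Violating.
Others bid (4, 4, 21): truth gives -13; bid 4 gives -4 > -13. Violating.
Others bid (4, 13, 4): truth gives -13; bid 16 gives -3 > -13. Violating.
Others bid (4, 13, 13): truth gives -13; bid 16 gives -3 > -13. Violating.
Others bid (4, 4, 4): truth gives 0; no alternative beats it.
Others bid (4, 4, 13): truth gives 0; no alternative beats it.
(Checking all 64 profiles: 62 have a profitable deviation, 2 do not.)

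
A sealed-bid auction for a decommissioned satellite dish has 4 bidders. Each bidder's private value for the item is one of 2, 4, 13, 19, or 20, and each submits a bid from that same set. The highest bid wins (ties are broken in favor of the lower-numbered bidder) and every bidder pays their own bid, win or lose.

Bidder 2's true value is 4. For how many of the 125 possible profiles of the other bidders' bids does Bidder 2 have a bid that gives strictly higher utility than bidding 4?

121

Others bid (2, 2, 13): truth gives -4; bid 2 gives -2 > -4. Violating.
Others bid (2, 2, 19): truth gives -4; bid 2 gives -2 > -4. Violating.
Others bid (2, 2, 20): truth gives -4; bid 2 gives -2 > -4. Violating.
Others bid (2, 4, 13): truth gives -4; bid 2 gives -2 > -4. Violating.
Others bid (2, 2, 2): truth gives 0; no alternative beats it.
Others bid (2, 2, 4): truth gives 0; no alternative beats it.
(Checking all 125 profiles: 121 have a profitable deviation, 4 do not.)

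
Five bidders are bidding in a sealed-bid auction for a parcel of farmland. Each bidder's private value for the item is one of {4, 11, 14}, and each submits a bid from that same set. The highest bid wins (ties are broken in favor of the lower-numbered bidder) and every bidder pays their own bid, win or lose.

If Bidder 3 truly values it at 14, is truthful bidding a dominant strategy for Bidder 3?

No

Consider the case where Bidder 1 bids 4, Bidder 2 bids 4, Bidder 4 bids 4 and Bidder 5 bids 4.
Truthful bid 14: wins, pays 14, utility 14 - 14 = 0.
Bid 11 instead: wins, pays 11, utility 14 - 11 = 3.
Since 3 > 0, bidding 11 is strictly better here, so truthful bidding is not dominant.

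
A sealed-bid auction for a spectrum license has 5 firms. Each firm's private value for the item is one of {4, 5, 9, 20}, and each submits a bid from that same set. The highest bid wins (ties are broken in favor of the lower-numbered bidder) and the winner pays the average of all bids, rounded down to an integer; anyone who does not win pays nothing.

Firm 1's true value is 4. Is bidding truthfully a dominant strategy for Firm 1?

Yes

Check each profile of the others' bids and compare truth against every alternative bid.
Others bid (5, 5, 5, 5): truth gives 0, best alternative gives -1.
Others bid (4, 4, 4, 4): truth gives 0, best alternative gives 0.
Others bid (4, 4, 4, 5): truth gives 0, best alternative gives 0.
Others bid (4, 4, 4, 9): truth gives 0, best alternative gives 0.
Others bid (4, 4, 4, 20): truth gives 0, best alternative gives 0.
Others bid (4, 4, 5, 4): truth gives 0, best alternative gives 0.
(Remaining 250 profiles checked similarly; truth is weakly best in each.)
In every case the truthful bid is at least as good as any alternative, so it is a dominant strategy.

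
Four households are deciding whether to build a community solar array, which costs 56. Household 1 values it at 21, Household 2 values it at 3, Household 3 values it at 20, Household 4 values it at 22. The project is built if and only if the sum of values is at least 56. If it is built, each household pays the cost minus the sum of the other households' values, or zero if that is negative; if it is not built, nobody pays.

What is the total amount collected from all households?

Total value 66 ≥ cost 56, so it is built.
Household 1: others sum to 45; max(0, 56 - 45) = 11.
Household 2: others sum to 63; max(0, 56 - 63) = 0.
Household 3: others sum to 46; max(0, 56 - 46) = 10.
Household 4: others sum to 44; max(0, 56 - 44) = 12.
Total collected = 11 + 0 + 10 + 12 = 33.

33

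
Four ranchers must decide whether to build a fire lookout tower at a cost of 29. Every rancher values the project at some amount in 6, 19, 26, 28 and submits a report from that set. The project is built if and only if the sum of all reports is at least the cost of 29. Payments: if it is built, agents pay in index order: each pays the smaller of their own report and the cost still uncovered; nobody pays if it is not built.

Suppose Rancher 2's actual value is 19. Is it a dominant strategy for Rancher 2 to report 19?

No

Consider the case where Rancher 1 reports 6, Rancher 3 reports 6 and Rancher 4 reports 19.
Truthful report 19: project built, pays 19, utility 19 - 19 = 0.
Report 6 instead: project built, pays 6, utility 19 - 6 = 13.
Since 13 > 0, reporting 6 is strictly better here, so truthful reporting is not dominant.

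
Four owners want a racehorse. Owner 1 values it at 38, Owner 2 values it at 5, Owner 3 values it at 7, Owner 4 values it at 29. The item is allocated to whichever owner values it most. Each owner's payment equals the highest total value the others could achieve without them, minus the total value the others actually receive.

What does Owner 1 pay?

29

Owner 1 has the highest value and receives the item.
Without Owner 1, the item would go to the next-highest value, 29, so the others could achieve 29.
With Owner 1 present and winning, the others receive nothing, so their total is 0.
Payment = 29 - 0 = 29.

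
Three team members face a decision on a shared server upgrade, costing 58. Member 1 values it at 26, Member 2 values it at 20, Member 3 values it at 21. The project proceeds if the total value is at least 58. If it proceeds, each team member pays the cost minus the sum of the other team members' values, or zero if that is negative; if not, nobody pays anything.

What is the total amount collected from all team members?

40

Total value 67 ≥ cost 58, so it is built.
Member 1: others sum to 41; max(0, 58 - 41) = 17.
Member 2: others sum to 47; max(0, 58 - 47) = 11.
Member 3: others sum to 46; max(0, 58 - 46) = 12.
Total collected = 17 + 11 + 12 = 40.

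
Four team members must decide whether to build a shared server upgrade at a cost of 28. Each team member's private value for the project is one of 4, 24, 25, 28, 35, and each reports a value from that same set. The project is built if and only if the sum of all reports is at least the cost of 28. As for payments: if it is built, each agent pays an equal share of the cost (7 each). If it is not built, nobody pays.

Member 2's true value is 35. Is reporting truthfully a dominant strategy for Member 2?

Yes

Check each profile of the others' reports and compare truth against every alternative report.
Others report (4, 4, 4): truth gives 28, best alternative gives 28.
Others report (4, 4, 24): truth gives 28, best alternative gives 28.
Others report (4, 4, 25): truth gives 28, best alternative gives 28.
Others report (4, 4, 28): truth gives 28, best alternative gives 28.
Others report (4, 4, 35): truth gives 28, best alternative gives 28.
Others report (4, 24, 4): truth gives 28, best alternative gives 28.
(Remaining 119 profiles checked similarly; truth is weakly best in each.)
In every case the truthful report is at least as good as any alternative, so it is a dominant strategy.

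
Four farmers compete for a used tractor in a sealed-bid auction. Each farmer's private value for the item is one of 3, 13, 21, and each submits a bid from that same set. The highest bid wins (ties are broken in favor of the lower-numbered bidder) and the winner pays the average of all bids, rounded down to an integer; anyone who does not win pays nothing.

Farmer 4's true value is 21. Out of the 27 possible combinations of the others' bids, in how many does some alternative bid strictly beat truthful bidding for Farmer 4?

1

Others bid (3, 3, 3): truth gives 14; bid 13 gives 16 > 14. Violating.
Others bid (3, 3, 13): truth gives 11; no alternative beats it.
Others bid (3, 3, 21): truth gives 0; no alternative beats it.
(Checking all 27 profiles: 1 has a profitable deviation, 26 do not.)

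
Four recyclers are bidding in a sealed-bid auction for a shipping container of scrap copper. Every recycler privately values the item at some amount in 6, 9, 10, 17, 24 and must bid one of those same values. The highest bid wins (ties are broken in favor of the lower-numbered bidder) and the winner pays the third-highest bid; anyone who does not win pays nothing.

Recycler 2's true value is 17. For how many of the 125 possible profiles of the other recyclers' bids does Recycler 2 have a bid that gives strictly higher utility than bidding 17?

27

Others bid (6, 6, 24): truth gives 0; bid 24 gives 11 > 0. Violating.
Others bid (6, 9, 24): truth gives 0; bid 24 gives 8 > 0. Violating.
Others bid (6, 10, 24): truth gives 0; bid 24 gives 7 > 0. Violating.
Others bid (6, 24, 6): truth gives 0; bid 24 gives 11 > 0. Violating.
Others bid (6, 6, 6): truth gives 11; no alternative beats it.
Others bid (6, 6, 9): truth gives 11; no alternative beats it.
(Checking all 125 profiles: 27 have a profitable deviation, 98 do not.)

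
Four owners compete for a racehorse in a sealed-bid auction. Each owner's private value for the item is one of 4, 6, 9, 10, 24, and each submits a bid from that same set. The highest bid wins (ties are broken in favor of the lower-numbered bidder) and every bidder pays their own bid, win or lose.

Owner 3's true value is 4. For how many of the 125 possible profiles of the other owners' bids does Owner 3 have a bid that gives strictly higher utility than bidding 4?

Others bid (4, 4, 4): truth gives -4; bid 6 gives -2 > -4. Violating.
Others bid (4, 4, 6): truth gives -4; bid 6 gives -2 > -4. Violating.
Others bid (4, 4, 9): truth gives -4; no alternative beats it.
Others bid (4, 4, 10): truth gives -4; no alternative beats it.
(Checking all 125 profiles: 2 have a profitable deviation, 123 do not.)

2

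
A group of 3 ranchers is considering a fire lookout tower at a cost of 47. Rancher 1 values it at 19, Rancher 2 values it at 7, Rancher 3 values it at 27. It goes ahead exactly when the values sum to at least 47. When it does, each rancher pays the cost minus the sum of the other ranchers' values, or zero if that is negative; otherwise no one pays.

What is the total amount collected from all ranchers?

Total value 53 ≥ cost 47, so it is built.
Rancher 1: others sum to 34; max(0, 47 - 34) = 13.
Rancher 2: others sum to 46; max(0, 47 - 46) = 1.
Rancher 3: others sum to 26; max(0, 47 - 26) = 21.
Total collected = 13 + 1 + 21 = 35.

35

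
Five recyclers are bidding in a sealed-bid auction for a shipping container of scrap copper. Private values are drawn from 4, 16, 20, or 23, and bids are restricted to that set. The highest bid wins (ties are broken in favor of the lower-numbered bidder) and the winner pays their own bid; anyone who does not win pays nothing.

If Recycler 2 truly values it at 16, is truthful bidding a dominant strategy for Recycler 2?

Check each profile of the others' bids and compare truth against every alternative bid.
Others bid (4, 4, 4, 4): truth gives 0, best alternative gives 0.
Others bid (4, 4, 4, 16): truth gives 0, best alternative gives 0.
Others bid (4, 4, 4, 20): truth gives 0, best alternative gives 0.
Others bid (4, 4, 4, 23): truth gives 0, best alternative gives 0.
Others bid (4, 4, 16, 4): truth gives 0, best alternative gives 0.
Others bid (4, 4, 16, 16): truth gives 0, best alternative gives 0.
(Remaining 250 profiles checked similarly; truth is weakly best in each.)
In every case the truthful bid is at least as good as any alternative, so it is a dominant strategy.

Yes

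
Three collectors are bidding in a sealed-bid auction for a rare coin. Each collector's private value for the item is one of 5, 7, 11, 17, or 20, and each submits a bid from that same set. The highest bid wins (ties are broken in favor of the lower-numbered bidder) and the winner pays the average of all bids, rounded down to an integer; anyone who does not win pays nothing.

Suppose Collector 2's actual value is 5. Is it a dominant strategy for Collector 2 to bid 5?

Check each profile of the others' bids and compare truth against every alternative bid.
Others bid (5, 7): truth gives 0, best alternative gives -1.
Others bid (5, 5): truth gives 0, best alternative gives 0.
Others bid (5, 11): truth gives 0, best alternative gives 0.
Others bid (5, 17): truth gives 0, best alternative gives 0.
Others bid (5, 20): truth gives 0, best alternative gives 0.
Others bid (7, 5): truth gives 0, best alternative gives 0.
(Remaining 19 profiles checked similarly; truth is weakly best in each.)
In every case the truthful bid is at least as good as any alternative, so it is a dominant strategy.

Yes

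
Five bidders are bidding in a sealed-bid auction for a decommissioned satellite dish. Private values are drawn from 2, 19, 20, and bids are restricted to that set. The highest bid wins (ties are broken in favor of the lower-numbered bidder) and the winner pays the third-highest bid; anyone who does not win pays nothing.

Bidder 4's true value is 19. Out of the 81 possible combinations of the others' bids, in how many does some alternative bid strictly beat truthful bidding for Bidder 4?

4

Others bid (2, 2, 2, 20): truth gives 0; bid 20 gives 17 > 0. Violating.
Others bid (2, 2, 19, 2): truth gives 0; bid 20 gives 17 > 0. Violating.
Others bid (2, 19, 2, 2): truth gives 0; bid 20 gives 17 > 0. Violating.
Others bid (19, 2, 2, 2): truth gives 0; bid 20 gives 17 > 0. Violating.
Others bid (2, 2, 2, 2): truth gives 17; no alternative beats it.
Others bid (2, 2, 2, 19): truth gives 17; no alternative beats it.
(Checking all 81 profiles: 4 have a profitable deviation, 77 do not.)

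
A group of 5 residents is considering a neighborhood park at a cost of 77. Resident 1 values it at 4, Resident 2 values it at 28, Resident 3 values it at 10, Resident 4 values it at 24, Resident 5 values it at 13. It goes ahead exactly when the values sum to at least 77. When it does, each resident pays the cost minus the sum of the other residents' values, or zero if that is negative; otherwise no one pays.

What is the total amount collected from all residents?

69

Total value 79 ≥ cost 77, so it is built.
Resident 1: others sum to 75; max(0, 77 - 75) = 2.
Resident 2: others sum to 51; max(0, 77 - 51) = 26.
Resident 3: others sum to 69; max(0, 77 - 69) = 8.
Resident 4: others sum to 55; max(0, 77 - 55) = 22.
Resident 5: others sum to 66; max(0, 77 - 66) = 11.
Total collected = 2 + 26 + 8 + 22 + 11 = 69.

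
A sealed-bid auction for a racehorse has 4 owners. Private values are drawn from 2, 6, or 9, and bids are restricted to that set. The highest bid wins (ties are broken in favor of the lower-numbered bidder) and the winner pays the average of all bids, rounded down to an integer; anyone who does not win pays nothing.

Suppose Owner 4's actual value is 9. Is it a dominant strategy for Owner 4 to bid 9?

Check each profile of the others' bids and compare truth against every alternative bid.
Others bid (2, 2, 6): truth gives 5, best alternative gives 0.
Others bid (2, 6, 2): truth gives 5, best alternative gives 0.
Others bid (6, 2, 2): truth gives 5, best alternative gives 0.
Others bid (2, 6, 6): truth gives 4, best alternative gives 0.
Others bid (6, 2, 6): truth gives 4, best alternative gives 0.
Others bid (6, 6, 2): truth gives 4, best alternative gives 0.
(Remaining 21 profiles checked similarly; truth is weakly best in each.)
In every case the truthful bid is at least as good as any alternative, so it is a dominant strategy.

Yes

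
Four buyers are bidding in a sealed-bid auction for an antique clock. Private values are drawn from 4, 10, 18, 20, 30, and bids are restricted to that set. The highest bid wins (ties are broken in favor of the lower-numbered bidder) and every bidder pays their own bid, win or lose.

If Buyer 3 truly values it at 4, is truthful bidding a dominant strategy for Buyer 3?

Yes

Check each profile of the others' bids and compare truth against every alternative bid.
Others bid (4, 4, 18): truth gives -4, best alternative gives -10.
Others bid (4, 4, 20): truth gives -4, best alternative gives -10.
Others bid (4, 4, 30): truth gives -4, best alternative gives -10.
Others bid (4, 10, 4): truth gives -4, best alternative gives -10.
Others bid (4, 10, 10): truth gives -4, best alternative gives -10.
Others bid (4, 10, 18): truth gives -4, best alternative gives -10.
(Remaining 119 profiles checked similarly; truth is weakly best in each.)
In every case the truthful bid is at least as good as any alternative, so it is a dominant strategy.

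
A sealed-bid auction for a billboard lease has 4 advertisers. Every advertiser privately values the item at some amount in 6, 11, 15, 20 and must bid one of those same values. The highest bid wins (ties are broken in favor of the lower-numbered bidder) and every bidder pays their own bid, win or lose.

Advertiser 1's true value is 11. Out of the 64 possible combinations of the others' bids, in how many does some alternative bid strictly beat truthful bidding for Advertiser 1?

Others bid (6, 6, 6): truth gives 0; bid 6 gives 5 > 0. Violating.
Others bid (6, 6, 15): truth gives -11; bid 15 gives -4 > -11. Violating.
Others bid (6, 6, 20): truth gives -11; bid 6 gives -6 > -11. Violating.
Others bid (6, 11, 15): truth gives -11; bid 15 gives -4 > -11. Violating.
Others bid (6, 6, 11): truth gives 0; no alternative beats it.
Others bid (6, 11, 6): truth gives 0; no alternative beats it.
(Checking all 64 profiles: 57 have a profitable deviation, 7 do not.)

57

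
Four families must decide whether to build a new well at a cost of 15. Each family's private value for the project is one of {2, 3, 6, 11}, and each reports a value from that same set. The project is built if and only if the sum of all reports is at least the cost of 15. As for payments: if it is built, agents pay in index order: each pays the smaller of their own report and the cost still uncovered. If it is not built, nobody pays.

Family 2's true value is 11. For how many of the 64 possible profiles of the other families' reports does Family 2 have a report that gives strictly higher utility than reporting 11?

Others report (2, 2, 6): truth gives 0; report 6 gives 5 > 0. Violating.
Others report (2, 2, 11): truth gives 0; report 2 gives 9 > 0. Violating.
Others report (2, 3, 6): truth gives 0; report 6 gives 5 > 0. Violating.
Others report (2, 3, 11): truth gives 0; report 2 gives 9 > 0. Violating.
Others report (2, 2, 2): truth gives 0; no alternative beats it.
Others report (2, 2, 3): truth gives 0; no alternative beats it.
(Checking all 64 profiles: 57 have a profitable deviation, 7 do not.)

57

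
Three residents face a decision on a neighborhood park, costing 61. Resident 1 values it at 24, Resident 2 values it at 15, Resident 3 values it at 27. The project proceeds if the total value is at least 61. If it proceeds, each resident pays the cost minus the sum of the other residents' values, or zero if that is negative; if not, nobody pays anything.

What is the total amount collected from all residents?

51

Total value 66 ≥ cost 61, so it is built.
Resident 1: others sum to 42; max(0, 61 - 42) = 19.
Resident 2: others sum to 51; max(0, 61 - 51) = 10.
Resident 3: others sum to 39; max(0, 61 - 39) = 22.
Total collected = 19 + 10 + 22 = 51.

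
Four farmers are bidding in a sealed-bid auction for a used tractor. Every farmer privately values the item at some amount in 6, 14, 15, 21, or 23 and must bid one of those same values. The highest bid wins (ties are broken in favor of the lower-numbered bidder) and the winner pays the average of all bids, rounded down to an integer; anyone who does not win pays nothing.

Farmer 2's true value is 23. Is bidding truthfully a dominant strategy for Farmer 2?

Consider the case where Farmer 1 bids 6, Farmer 3 bids 6 and Farmer 4 bids 6.
Truthful bid 23: wins, pays 10, utility 23 - 10 = 13.
Bid 14 instead: wins, pays 8, utility 23 - 8 = 15.
Since 15 > 13, bidding 14 is strictly better here, so truthful bidding is not dominant.

No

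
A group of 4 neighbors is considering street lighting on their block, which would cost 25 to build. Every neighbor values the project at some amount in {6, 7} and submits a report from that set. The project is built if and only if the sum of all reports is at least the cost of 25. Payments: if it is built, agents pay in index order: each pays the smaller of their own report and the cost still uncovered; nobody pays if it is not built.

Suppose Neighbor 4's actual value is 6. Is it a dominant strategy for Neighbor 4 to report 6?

Check each profile of the others' reports and compare truth against every alternative report.
Others report (6, 6, 6): truth gives 0, best alternative gives -1.
Others report (7, 7, 7): truth gives 2, best alternative gives 2.
Others report (6, 7, 7): truth gives 1, best alternative gives 1.
Others report (7, 6, 7): truth gives 1, best alternative gives 1.
Others report (7, 7, 6): truth gives 1, best alternative gives 1.
Others report (6, 6, 7): truth gives 0, best alternative gives 0.
(Remaining 2 profiles checked similarly; truth is weakly best in each.)
In every case the truthful report is at least as good as any alternative, so it is a dominant strategy.

Yes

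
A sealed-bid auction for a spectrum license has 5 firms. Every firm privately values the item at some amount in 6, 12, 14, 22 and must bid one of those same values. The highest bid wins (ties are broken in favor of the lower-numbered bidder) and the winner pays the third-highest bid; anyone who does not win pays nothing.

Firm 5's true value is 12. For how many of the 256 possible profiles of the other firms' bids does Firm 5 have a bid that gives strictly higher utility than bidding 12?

8

Others bid (6, 6, 6, 12): truth gives 0; bid 14 gives 6 > 0. Violating.
Others bid (6, 6, 6, 14): truth gives 0; bid 22 gives 6 > 0. Violating.
Others bid (6, 6, 12, 6): truth gives 0; bid 14 gives 6 > 0. Violating.
Others bid (6, 6, 14, 6): truth gives 0; bid 22 gives 6 > 0. Violating.
Others bid (6, 6, 6, 6): truth gives 6; no alternative beats it.
Others bid (6, 6, 6, 22): truth gives 0; no alternative beats it.
(Checking all 256 profiles: 8 have a profitable deviation, 248 do not.)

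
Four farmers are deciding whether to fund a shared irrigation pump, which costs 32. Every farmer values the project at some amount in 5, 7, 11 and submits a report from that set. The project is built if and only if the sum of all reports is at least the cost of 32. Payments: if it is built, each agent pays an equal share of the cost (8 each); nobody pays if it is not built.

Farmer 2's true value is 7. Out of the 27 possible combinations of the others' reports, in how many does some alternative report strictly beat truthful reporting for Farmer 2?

3

Others report (7, 7, 11): truth gives -1; report 5 gives 0 > -1. Violating.
Others report (7, 11, 7): truth gives -1; report 5 gives 0 > -1. Violating.
Others report (11, 7, 7): truth gives -1; report 5 gives 0 > -1. Violating.
Others report (5, 5, 5): truth gives 0; no alternative beats it.
Others report (5, 5, 7): truth gives 0; no alternative beats it.
(Checking all 27 profiles: 3 have a profitable deviation, 24 do not.)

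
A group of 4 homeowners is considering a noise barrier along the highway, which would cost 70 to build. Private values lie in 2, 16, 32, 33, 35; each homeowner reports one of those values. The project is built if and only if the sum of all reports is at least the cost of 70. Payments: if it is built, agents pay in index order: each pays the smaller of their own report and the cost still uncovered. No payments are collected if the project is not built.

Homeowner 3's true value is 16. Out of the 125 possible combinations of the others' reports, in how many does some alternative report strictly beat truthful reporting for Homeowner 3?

57

Others report (2, 32, 35): truth gives 0; report 2 gives 14 > 0. Violating.
Others report (2, 33, 33): truth gives 0; report 2 gives 14 > 0. Violating.
Others report (2, 33, 35): truth gives 0; report 2 gives 14 > 0. Violating.
Others report (2, 35, 32): truth gives 0; report 2 gives 14 > 0. Violating.
Others report (2, 2, 2): truth gives 0; no alternative beats it.
Others report (2, 2, 16): truth gives 0; no alternative beats it.
(Checking all 125 profiles: 57 have a profitable deviation, 68 do not.)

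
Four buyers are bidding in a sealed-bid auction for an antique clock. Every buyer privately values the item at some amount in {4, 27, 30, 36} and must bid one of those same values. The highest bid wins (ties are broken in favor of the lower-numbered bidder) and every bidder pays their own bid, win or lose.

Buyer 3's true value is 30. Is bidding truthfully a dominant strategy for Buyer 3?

Consider the case where Buyer 1 bids 4, Buyer 2 bids 4 and Buyer 4 bids 4.
Truthful bid 30: wins, pays 30, utility 30 - 30 = 0.
Bid 27 instead: wins, pays 27, utility 30 - 27 = 3.
Since 3 > 0, bidding 27 is strictly better here, so truthful bidding is not dominant.

No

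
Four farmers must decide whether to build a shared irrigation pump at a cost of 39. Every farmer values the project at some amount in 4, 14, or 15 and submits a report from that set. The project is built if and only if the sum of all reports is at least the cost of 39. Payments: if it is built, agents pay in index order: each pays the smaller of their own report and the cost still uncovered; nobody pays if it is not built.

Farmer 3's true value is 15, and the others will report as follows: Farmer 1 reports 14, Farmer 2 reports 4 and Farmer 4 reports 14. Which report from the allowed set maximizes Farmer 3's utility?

14

Report 4: project not built, utility 0.
Report 14: project built, pays 14, utility 15 - 14 = 1.
Report 15: project built, pays 15, utility 15 - 15 = 0.
The best choice is 14 with utility 1.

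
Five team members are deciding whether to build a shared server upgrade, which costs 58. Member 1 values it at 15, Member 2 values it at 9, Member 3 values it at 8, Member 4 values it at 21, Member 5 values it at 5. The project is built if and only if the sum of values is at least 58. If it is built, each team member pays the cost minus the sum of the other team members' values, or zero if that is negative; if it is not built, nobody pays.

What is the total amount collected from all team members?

58

Total value 58 ≥ cost 58, so it is built.
Member 1: others sum to 43; max(0, 58 - 43) = 15.
Member 2: others sum to 49; max(0, 58 - 49) = 9.
Member 3: others sum to 50; max(0, 58 - 50) = 8.
Member 4: others sum to 37; max(0, 58 - 37) = 21.
Member 5: others sum to 53; max(0, 58 - 53) = 5.
Total collected = 15 + 9 + 8 + 21 + 5 = 58.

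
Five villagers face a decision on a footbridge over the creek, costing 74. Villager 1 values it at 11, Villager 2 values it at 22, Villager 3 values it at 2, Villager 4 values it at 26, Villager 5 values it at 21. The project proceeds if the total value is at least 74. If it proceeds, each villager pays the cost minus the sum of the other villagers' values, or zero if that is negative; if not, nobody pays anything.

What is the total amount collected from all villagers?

48

Total value 82 ≥ cost 74, so it is built.
Villager 1: others sum to 71; max(0, 74 - 71) = 3.
Villager 2: others sum to 60; max(0, 74 - 60) = 14.
Villager 3: others sum to 80; max(0, 74 - 80) = 0.
Villager 4: others sum to 56; max(0, 74 - 56) = 18.
Villager 5: others sum to 61; max(0, 74 - 61) = 13.
Total collected = 3 + 14 + 0 + 18 + 13 = 48.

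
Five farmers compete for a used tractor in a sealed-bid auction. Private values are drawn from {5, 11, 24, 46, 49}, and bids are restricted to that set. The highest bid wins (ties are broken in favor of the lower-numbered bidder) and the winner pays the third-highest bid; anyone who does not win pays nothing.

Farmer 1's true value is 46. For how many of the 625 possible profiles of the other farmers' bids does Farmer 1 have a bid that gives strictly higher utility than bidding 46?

Others bid (5, 5, 5, 49): truth gives 0; bid 49 gives 41 > 0. Violating.
Others bid (5, 5, 11, 49): truth gives 0; bid 49 gives 35 > 0. Violating.
Others bid (5, 5, 24, 49): truth gives 0; bid 49 gives 22 > 0. Violating.
Others bid (5, 5, 49, 5): truth gives 0; bid 49 gives 41 > 0. Violating.
Others bid (5, 5, 5, 5): truth gives 41; no alternative beats it.
Others bid (5, 5, 5, 11): truth gives 41; no alternative beats it.
(Checking all 625 profiles: 108 have a profitable deviation, 517 do not.)

108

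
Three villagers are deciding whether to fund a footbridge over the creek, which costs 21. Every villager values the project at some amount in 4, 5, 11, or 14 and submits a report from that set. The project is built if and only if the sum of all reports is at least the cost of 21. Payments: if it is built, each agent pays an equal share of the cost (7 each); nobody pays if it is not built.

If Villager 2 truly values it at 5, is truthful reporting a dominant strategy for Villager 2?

No

Consider the case where Villager 1 reports 5 and Villager 3 reports 11.
Truthful report 5: project built, pays 7, utility 5 - 7 = -2.
Report 4 instead: project not built, utility 0.
Since 0 > -2, reporting 4 is strictly better here, so truthful reporting is not dominant.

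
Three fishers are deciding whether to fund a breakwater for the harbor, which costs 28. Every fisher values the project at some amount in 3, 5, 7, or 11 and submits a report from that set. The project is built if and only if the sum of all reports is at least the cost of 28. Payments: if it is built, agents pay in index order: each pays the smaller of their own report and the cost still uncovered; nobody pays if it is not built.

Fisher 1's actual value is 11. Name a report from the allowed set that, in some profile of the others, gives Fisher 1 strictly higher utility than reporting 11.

Suppose Fisher 2 reports 11 and Fisher 3 reports 11.
Report 11: project built, pays 11, utility 11 - 11 = 0.
Report 7: project built, pays 7, utility 11 - 7 = 4.
So reporting 7 beats truth here (4 > 0).

7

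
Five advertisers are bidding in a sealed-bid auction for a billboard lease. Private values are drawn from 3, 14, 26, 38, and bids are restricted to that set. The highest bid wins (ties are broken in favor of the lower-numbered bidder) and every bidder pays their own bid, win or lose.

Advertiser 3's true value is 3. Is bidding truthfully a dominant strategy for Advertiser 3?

Yes

Check each profile of the others' bids and compare truth against every alternative bid.
Others bid (3, 3, 3, 26): truth gives -3, best alternative gives -14.
Others bid (3, 3, 3, 38): truth gives -3, best alternative gives -14.
Others bid (3, 3, 14, 26): truth gives -3, best alternative gives -14.
Others bid (3, 3, 14, 38): truth gives -3, best alternative gives -14.
Others bid (3, 3, 26, 3): truth gives -3, best alternative gives -14.
Others bid (3, 3, 26, 14): truth gives -3, best alternative gives -14.
(Remaining 250 profiles checked similarly; truth is weakly best in each.)
In every case the truthful bid is at least as good as any alternative, so it is a dominant strategy.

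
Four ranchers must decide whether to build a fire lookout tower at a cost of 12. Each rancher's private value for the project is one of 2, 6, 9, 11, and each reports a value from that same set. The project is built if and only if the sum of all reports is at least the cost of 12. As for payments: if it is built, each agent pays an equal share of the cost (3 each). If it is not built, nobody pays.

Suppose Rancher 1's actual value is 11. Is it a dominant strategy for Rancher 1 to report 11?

Check each profile of the others' reports and compare truth against every alternative report.
Others report (2, 2, 2): truth gives 8, best alternative gives 8.
Others report (2, 2, 6): truth gives 8, best alternative gives 8.
Others report (2, 2, 9): truth gives 8, best alternative gives 8.
Others report (2, 2, 11): truth gives 8, best alternative gives 8.
Others report (2, 6, 2): truth gives 8, best alternative gives 8.
Others report (2, 6, 6): truth gives 8, best alternative gives 8.
(Remaining 58 profiles checked similarly; truth is weakly best in each.)
In every case the truthful report is at least as good as any alternative, so it is a dominant strategy.

Yes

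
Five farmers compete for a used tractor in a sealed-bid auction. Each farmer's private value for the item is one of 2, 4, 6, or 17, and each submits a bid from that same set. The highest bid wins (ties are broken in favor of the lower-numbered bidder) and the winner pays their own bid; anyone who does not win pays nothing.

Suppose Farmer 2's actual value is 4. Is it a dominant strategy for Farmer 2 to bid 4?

Yes

Check each profile of the others' bids and compare truth against every alternative bid.
Others bid (2, 2, 2, 2): truth gives 0, best alternative gives 0.
Others bid (2, 2, 2, 4): truth gives 0, best alternative gives 0.
Others bid (2, 2, 2, 6): truth gives 0, best alternative gives 0.
Others bid (2, 2, 2, 17): truth gives 0, best alternative gives 0.
Others bid (2, 2, 4, 2): truth gives 0, best alternative gives 0.
Others bid (2, 2, 4, 4): truth gives 0, best alternative gives 0.
(Remaining 250 profiles checked similarly; truth is weakly best in each.)
In every case the truthful bid is at least as good as any alternative, so it is a dominant strategy.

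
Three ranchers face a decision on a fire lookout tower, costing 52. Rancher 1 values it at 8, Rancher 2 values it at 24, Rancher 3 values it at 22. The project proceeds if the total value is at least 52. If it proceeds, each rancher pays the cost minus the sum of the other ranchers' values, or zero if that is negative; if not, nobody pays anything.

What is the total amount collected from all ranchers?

Total value 54 ≥ cost 52, so it is built.
Rancher 1: others sum to 46; max(0, 52 - 46) = 6.
Rancher 2: others sum to 30; max(0, 52 - 30) = 22.
Rancher 3: others sum to 32; max(0, 52 - 32) = 20.
Total collected = 6 + 22 + 20 = 48.

48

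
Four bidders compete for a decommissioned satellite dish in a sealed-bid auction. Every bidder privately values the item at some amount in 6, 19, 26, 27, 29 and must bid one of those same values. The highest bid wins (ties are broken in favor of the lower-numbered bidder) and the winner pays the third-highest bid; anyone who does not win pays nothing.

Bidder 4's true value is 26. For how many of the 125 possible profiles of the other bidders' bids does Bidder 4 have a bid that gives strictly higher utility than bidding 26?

Others bid (6, 6, 26): truth gives 0; bid 27 gives 20 > 0. Violating.
Others bid (6, 6, 27): truth gives 0; bid 29 gives 20 > 0. Violating.
Others bid (6, 19, 26): truth gives 0; bid 27 gives 7 > 0. Violating.
Others bid (6, 19, 27): truth gives 0; bid 29 gives 7 > 0. Violating.
Others bid (6, 6, 6): truth gives 20; no alternative beats it.
Others bid (6, 6, 19): truth gives 20; no alternative beats it.
(Checking all 125 profiles: 24 have a profitable deviation, 101 do not.)

24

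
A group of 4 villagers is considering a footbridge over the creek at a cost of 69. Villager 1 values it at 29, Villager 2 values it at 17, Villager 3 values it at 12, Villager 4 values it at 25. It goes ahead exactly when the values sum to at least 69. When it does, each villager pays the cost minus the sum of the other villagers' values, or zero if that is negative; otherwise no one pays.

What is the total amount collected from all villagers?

29

Total value 83 ≥ cost 69, so it is built.
Villager 1: others sum to 54; max(0, 69 - 54) = 15.
Villager 2: others sum to 66; max(0, 69 - 66) = 3.
Villager 3: others sum to 71; max(0, 69 - 71) = 0.
Villager 4: others sum to 58; max(0, 69 - 58) = 11.
Total collected = 15 + 3 + 0 + 11 = 29.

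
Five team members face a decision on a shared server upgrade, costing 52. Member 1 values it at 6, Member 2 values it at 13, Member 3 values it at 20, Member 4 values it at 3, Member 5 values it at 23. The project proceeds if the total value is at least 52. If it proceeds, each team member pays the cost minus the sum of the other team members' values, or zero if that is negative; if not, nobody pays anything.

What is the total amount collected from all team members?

Total value 65 ≥ cost 52, so it is built.
Member 1: others sum to 59; max(0, 52 - 59) = 0.
Member 2: others sum to 52; max(0, 52 - 52) = 0.
Member 3: others sum to 45; max(0, 52 - 45) = 7.
Member 4: others sum to 62; max(0, 52 - 62) = 0.
Member 5: others sum to 42; max(0, 52 - 42) = 10.
Total collected = 0 + 0 + 7 + 0 + 10 = 17.

17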